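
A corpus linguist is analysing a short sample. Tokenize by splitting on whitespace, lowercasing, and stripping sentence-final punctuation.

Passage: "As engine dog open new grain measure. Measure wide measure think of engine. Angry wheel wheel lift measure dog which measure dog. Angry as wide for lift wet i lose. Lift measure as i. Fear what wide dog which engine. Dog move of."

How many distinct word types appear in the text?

21

Distinct types: {angry, as, dog, engine, fear, for, grain, i, lift, lose, measure, move, new, of, open, think, wet, what, wheel, which, wide}
V = 21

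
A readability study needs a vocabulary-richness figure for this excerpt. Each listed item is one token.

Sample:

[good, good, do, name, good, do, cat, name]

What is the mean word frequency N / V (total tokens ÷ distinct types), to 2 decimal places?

2.00

N = 8 tokens, V = 4 types.
Mean frequency = N / V = 8 / 4 = 2.00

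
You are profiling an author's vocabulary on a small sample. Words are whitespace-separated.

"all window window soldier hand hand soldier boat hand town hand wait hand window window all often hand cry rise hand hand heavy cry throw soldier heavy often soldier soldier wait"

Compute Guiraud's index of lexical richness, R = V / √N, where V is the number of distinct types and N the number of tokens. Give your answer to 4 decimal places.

2.1553

N = 31, V = 12.
√N = 5.567764
R = 12 / 5.567764 = 2.1553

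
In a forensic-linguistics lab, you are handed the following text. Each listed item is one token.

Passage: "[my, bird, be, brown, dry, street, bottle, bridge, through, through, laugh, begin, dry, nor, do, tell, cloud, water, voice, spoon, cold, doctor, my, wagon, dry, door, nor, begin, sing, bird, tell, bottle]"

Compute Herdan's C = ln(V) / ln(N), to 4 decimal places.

N = 32, V = 23.
ln(V) = 3.135494, ln(N) = 3.465736
C = 3.135494 / 3.465736 = 0.9047

0.9047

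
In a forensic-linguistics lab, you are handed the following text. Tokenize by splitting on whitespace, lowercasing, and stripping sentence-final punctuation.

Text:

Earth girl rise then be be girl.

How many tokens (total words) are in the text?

7

Tokens: earth, girl, rise, then, be, be, girl
N = 7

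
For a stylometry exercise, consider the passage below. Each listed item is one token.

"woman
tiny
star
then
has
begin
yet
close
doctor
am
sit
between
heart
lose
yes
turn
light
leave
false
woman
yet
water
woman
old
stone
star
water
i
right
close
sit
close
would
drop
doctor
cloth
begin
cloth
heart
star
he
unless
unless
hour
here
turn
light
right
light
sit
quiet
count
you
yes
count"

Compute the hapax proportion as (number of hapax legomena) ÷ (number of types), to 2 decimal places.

Frequencies: woman:3, star:3, close:3, sit:3, light:3, begin:2, yet:2, doctor:2, heart:2, yes:2, turn:2, water:2, right:2, cloth:2, unless:2, count:2, tiny:1, then:1, has:1, am:1, … (14 more, each freq 1)
Hapax count = 18; type count = 34.
Ratio = 18 / 34 = 0.53

0.53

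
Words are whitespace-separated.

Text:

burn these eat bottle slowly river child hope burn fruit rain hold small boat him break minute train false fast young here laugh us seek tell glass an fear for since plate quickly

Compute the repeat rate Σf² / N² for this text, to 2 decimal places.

Frequencies: burn:2, these:1, eat:1, bottle:1, slowly:1, river:1, child:1, hope:1, fruit:1, rain:1, hold:1, small:1, boat:1, him:1, break:1, minute:1, train:1, false:1, fast:1, young:1, … (12 more, each freq 1)
Σf² = 35; N² = 1089
Repeat rate = 35 / 1089 = 0.03

0.03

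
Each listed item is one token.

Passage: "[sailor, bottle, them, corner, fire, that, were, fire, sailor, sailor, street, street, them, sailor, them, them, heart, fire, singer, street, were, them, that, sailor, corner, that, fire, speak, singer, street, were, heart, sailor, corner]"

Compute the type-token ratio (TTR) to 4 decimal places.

N = 34 tokens, V = 11 types.
TTR = V / N = 11 / 34 = 0.3235

0.3235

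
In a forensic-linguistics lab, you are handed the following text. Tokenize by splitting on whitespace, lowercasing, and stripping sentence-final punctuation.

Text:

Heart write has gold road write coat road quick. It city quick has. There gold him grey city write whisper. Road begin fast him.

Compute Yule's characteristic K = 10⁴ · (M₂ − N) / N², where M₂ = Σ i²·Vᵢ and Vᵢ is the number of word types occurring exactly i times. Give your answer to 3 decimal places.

381.944

Frequencies: write:3, road:3, has:2, gold:2, quick:2, city:2, him:2, heart:1, coat:1, it:1, there:1, grey:1, whisper:1, begin:1, fast:1
N = 24. Frequency spectrum: V_1=8, V_2=5, V_3=2
M₂ = 1²·8 + 2²·5 + 3²·2 = 46
K = 10000 × (46 − 24) / 24² = 381.944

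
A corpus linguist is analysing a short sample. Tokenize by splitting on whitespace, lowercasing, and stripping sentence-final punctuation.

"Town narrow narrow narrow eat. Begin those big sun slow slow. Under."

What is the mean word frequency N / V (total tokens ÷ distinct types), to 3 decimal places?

N = 12 tokens, V = 9 types.
Mean frequency = N / V = 12 / 9 = 1.333

1.333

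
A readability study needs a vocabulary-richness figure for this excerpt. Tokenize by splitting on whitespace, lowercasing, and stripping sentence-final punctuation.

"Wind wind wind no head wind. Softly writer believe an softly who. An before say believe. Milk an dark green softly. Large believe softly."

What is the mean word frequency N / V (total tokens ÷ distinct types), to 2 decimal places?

N = 24 tokens, V = 14 types.
Mean frequency = N / V = 24 / 14 = 1.71

1.71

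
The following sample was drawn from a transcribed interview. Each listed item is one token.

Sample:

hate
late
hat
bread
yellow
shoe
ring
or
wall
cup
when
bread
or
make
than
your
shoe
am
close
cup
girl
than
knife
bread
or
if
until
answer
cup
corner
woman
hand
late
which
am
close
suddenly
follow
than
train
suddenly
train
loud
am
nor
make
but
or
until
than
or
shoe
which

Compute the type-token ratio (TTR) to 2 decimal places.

0.58

N = 53 tokens, V = 31 types.
TTR = V / N = 31 / 53 = 0.58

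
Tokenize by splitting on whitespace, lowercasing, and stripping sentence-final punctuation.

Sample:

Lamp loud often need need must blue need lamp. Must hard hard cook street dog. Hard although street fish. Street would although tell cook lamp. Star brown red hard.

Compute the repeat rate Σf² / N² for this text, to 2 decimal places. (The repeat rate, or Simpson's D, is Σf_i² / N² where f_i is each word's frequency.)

0.08

Frequencies: hard:4, lamp:3, need:3, street:3, must:2, cook:2, although:2, loud:1, often:1, blue:1, dog:1, fish:1, would:1, tell:1, star:1, brown:1, red:1
Σf² = 65; N² = 841
Repeat rate = 65 / 841 = 0.08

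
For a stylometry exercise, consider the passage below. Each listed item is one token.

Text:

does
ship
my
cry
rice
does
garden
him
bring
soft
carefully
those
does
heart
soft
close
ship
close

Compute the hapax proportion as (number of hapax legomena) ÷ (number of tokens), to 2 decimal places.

0.50

Frequencies: does:3, ship:2, soft:2, close:2, my:1, cry:1, rice:1, garden:1, him:1, bring:1, carefully:1, those:1, heart:1
Hapax count = 9; token count = 18.
Ratio = 9 / 18 = 0.50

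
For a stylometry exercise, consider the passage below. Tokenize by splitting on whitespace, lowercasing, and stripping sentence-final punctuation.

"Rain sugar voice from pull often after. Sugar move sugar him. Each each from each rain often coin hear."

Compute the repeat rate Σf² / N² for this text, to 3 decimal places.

0.102

Frequencies: sugar:3, each:3, rain:2, from:2, often:2, voice:1, pull:1, after:1, move:1, him:1, coin:1, hear:1
Σf² = 37; N² = 361
Repeat rate = 37 / 361 = 0.102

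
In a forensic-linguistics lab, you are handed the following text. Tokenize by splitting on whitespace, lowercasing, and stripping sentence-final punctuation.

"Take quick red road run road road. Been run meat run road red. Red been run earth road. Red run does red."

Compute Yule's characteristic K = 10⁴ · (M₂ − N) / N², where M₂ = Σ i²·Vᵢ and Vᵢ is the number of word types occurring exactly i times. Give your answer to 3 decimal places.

Frequencies: red:5, road:5, run:5, been:2, take:1, quick:1, meat:1, earth:1, does:1
N = 22. Frequency spectrum: V_1=5, V_2=1, V_5=3
M₂ = 1²·5 + 2²·1 + 5²·3 = 84
K = 10000 × (84 − 22) / 22² = 1280.992

1280.992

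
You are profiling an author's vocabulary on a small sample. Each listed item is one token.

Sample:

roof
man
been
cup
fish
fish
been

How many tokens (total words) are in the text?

Tokens: roof, man, been, cup, fish, fish, been
N = 7

7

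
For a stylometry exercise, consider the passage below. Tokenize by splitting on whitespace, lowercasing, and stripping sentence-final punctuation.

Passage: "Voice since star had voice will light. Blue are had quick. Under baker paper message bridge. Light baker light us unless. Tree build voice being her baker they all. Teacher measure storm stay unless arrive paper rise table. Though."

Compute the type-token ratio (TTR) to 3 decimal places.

0.769

N = 39 tokens, V = 30 types.
TTR = V / N = 30 / 39 = 0.769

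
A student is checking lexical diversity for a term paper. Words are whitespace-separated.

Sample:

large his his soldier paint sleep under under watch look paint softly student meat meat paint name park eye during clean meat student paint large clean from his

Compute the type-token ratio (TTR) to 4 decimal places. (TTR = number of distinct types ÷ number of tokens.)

0.6071

N = 28 tokens, V = 17 types.
TTR = V / N = 17 / 28 = 0.6071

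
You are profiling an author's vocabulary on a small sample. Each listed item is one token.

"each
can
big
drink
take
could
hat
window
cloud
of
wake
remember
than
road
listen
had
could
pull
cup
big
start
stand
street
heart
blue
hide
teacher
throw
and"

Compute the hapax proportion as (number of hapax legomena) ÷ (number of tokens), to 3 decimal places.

0.862

Frequencies: big:2, could:2, each:1, can:1, drink:1, take:1, hat:1, window:1, cloud:1, of:1, wake:1, remember:1, than:1, road:1, listen:1, had:1, pull:1, cup:1, start:1, stand:1, … (7 more, each freq 1)
Hapax count = 25; token count = 29.
Ratio = 25 / 29 = 0.862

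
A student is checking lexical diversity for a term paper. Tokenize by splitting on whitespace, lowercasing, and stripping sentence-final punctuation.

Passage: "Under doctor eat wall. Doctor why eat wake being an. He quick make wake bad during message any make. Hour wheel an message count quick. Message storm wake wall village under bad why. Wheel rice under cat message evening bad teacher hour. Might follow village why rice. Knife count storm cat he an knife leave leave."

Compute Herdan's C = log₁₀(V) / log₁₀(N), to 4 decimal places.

0.8278

N = 56, V = 28.
log₁₀(V) = 1.447158, log₁₀(N) = 1.748188
C = 1.447158 / 1.748188 = 0.8278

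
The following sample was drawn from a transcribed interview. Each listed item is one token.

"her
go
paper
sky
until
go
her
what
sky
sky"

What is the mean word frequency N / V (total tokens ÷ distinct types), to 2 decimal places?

N = 10 tokens, V = 6 types.
Mean frequency = N / V = 10 / 6 = 1.67

1.67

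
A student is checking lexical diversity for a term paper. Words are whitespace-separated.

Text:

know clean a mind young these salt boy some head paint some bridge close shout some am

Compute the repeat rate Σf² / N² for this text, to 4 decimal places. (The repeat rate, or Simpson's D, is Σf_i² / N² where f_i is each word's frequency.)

Frequencies: some:3, know:1, clean:1, a:1, mind:1, young:1, these:1, salt:1, boy:1, head:1, paint:1, bridge:1, close:1, shout:1, am:1
Σf² = 23; N² = 289
Repeat rate = 23 / 289 = 0.0796

0.0796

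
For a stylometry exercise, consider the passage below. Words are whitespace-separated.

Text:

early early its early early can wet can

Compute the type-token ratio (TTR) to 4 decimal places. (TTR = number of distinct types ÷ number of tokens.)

0.5000

N = 8 tokens, V = 4 types.
TTR = V / N = 4 / 8 = 0.5000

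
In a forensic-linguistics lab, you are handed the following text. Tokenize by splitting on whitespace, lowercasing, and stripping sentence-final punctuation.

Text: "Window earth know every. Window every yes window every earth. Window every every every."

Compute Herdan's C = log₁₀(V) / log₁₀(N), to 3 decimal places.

N = 14, V = 5.
log₁₀(V) = 0.698970, log₁₀(N) = 1.146128
C = 0.698970 / 1.146128 = 0.610

0.610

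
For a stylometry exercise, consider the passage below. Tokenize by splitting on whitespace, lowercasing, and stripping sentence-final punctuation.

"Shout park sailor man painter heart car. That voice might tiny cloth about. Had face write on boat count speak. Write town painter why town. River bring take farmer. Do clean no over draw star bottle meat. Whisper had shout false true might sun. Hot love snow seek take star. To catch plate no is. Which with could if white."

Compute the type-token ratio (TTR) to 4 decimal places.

N = 60 tokens, V = 51 types.
TTR = V / N = 51 / 60 = 0.8500

0.8500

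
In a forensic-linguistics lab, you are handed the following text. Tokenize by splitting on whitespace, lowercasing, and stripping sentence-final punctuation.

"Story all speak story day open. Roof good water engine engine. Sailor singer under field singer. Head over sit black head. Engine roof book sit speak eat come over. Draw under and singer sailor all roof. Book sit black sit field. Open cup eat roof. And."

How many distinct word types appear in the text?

23

Distinct types: {all, and, black, book, come, cup, day, draw, eat, engine, field, good, head, open, over, roof, sailor, singer, sit, speak, story, under, water}
V = 23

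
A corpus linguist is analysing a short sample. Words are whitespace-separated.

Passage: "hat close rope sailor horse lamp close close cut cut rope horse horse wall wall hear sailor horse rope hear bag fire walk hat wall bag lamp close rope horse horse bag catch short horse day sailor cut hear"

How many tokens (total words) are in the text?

Tokens: hat, close, rope, sailor, horse, lamp, close, close, cut, cut, rope, horse, horse, wall, wall, hear, sailor, horse, rope, hear, bag, fire, walk, hat, wall, bag, lamp, close, rope, horse, horse, bag, catch, short, horse, day, sailor, cut, hear
N = 39

39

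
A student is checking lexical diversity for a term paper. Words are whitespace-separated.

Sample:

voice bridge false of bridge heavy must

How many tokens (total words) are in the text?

Tokens: voice, bridge, false, of, bridge, heavy, must
N = 7

7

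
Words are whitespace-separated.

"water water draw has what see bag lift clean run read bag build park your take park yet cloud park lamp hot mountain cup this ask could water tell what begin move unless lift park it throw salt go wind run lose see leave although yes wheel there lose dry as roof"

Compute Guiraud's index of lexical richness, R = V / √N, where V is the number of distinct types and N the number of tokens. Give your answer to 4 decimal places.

5.6857

N = 52, V = 41.
√N = 7.211103
R = 41 / 7.211103 = 5.6857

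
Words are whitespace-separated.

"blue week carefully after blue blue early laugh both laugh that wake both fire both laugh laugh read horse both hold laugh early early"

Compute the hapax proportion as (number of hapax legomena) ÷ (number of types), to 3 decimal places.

Frequencies: laugh:5, both:4, blue:3, early:3, week:1, carefully:1, after:1, that:1, wake:1, fire:1, read:1, horse:1, hold:1
Hapax count = 9; type count = 13.
Ratio = 9 / 13 = 0.692

0.692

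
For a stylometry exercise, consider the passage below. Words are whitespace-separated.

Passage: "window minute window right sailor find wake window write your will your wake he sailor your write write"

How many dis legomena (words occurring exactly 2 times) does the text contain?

Frequencies: window:3, write:3, your:3, sailor:2, wake:2, minute:1, right:1, find:1, will:1, he:1
Words with frequency 2: sailor, wake

2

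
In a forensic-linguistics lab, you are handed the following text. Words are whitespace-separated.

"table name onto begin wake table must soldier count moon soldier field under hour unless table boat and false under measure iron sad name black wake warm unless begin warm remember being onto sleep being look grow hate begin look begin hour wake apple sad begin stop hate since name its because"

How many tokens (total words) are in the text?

Tokens: table, name, onto, begin, wake, table, must, soldier, count, moon, soldier, field, under, hour, unless, table, boat, and, false, under, measure, iron, sad, name, black, wake, warm, unless, begin, warm, remember, being, onto, sleep, being, look, grow, hate, begin, look, begin, hour, wake, apple, sad, begin, stop, hate, since, name, its, because
N = 52

52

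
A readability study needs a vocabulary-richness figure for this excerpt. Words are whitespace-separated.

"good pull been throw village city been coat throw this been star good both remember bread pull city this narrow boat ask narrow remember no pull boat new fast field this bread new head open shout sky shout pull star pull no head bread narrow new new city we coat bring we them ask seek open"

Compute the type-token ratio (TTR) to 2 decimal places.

0.48

N = 56 tokens, V = 27 types.
TTR = V / N = 27 / 56 = 0.48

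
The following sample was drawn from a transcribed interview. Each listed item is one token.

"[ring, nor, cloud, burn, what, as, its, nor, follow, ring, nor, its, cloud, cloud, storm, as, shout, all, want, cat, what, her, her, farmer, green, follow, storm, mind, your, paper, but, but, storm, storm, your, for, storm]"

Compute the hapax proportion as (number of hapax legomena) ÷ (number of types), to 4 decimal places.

Frequencies: storm:5, nor:3, cloud:3, ring:2, what:2, as:2, its:2, follow:2, her:2, your:2, but:2, burn:1, shout:1, all:1, want:1, cat:1, farmer:1, green:1, mind:1, paper:1, … (1 more, each freq 1)
Hapax count = 10; type count = 21.
Ratio = 10 / 21 = 0.4762

0.4762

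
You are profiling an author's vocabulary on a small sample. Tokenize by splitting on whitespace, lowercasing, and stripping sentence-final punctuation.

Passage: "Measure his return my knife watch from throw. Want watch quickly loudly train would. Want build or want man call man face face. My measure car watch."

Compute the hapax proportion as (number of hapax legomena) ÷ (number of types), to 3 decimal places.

0.684

Frequencies: watch:3, want:3, measure:2, my:2, man:2, face:2, his:1, return:1, knife:1, from:1, throw:1, quickly:1, loudly:1, train:1, would:1, build:1, or:1, call:1, car:1
Hapax count = 13; type count = 19.
Ratio = 13 / 19 = 0.684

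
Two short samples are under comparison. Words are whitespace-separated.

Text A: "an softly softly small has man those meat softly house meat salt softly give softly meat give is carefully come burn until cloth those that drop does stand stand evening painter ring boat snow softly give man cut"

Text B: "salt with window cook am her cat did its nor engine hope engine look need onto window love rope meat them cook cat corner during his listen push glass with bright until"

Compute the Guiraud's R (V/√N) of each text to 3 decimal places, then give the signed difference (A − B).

-0.555

A: V=26, N=38, R=4.218
B: V=27, N=32, R=4.773
Difference = 4.218 − 4.773 = -0.555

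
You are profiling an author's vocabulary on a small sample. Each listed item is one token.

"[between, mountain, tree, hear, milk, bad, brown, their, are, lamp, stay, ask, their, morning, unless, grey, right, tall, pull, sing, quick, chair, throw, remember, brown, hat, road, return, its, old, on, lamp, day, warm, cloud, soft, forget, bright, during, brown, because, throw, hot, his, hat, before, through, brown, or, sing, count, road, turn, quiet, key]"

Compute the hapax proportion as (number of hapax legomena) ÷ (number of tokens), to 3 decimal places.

Frequencies: brown:4, their:2, lamp:2, sing:2, throw:2, hat:2, road:2, between:1, mountain:1, tree:1, hear:1, milk:1, bad:1, are:1, stay:1, ask:1, morning:1, unless:1, grey:1, right:1, … (26 more, each freq 1)
Hapax count = 39; token count = 55.
Ratio = 39 / 55 = 0.709

0.709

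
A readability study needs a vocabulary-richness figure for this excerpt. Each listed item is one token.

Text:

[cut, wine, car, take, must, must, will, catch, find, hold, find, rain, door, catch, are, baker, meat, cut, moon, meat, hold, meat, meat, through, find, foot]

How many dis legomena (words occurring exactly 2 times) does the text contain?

4

Frequencies: meat:4, find:3, cut:2, must:2, catch:2, hold:2, wine:1, car:1, take:1, will:1, rain:1, door:1, are:1, baker:1, moon:1, through:1, foot:1
Words with frequency 2: catch, cut, hold, must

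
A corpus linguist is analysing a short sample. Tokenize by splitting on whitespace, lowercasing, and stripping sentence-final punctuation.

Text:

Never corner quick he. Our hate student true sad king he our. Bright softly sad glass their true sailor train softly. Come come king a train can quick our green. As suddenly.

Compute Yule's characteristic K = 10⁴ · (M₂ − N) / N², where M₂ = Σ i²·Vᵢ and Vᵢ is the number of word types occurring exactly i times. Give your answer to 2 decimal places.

214.84

Frequencies: our:3, quick:2, he:2, true:2, sad:2, king:2, softly:2, train:2, come:2, never:1, corner:1, hate:1, student:1, bright:1, glass:1, their:1, sailor:1, a:1, can:1, green:1, … (2 more, each freq 1)
N = 32. Frequency spectrum: V_1=13, V_2=8, V_3=1
M₂ = 1²·13 + 2²·8 + 3²·1 = 54
K = 10000 × (54 − 32) / 32² = 214.84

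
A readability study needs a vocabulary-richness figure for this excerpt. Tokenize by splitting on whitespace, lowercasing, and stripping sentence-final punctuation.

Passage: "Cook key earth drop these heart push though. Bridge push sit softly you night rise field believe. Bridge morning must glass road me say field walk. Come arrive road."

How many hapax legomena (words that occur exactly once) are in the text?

21

Frequencies: push:2, bridge:2, field:2, road:2, cook:1, key:1, earth:1, drop:1, these:1, heart:1, though:1, sit:1, softly:1, you:1, night:1, rise:1, believe:1, morning:1, must:1, glass:1, … (5 more, each freq 1)
Hapax (freq=1): arrive, believe, come, cook, drop, earth, glass, heart, key, me, morning, must, night, rise, say, sit, softly, these, though, walk, you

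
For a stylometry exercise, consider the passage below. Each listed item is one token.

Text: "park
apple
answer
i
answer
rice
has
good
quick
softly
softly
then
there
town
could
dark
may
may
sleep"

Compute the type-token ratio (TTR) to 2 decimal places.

0.84

N = 19 tokens, V = 16 types.
TTR = V / N = 16 / 19 = 0.84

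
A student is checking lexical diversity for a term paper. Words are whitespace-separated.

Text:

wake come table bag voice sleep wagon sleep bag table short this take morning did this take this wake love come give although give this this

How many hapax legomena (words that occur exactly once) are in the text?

7

Frequencies: this:5, wake:2, come:2, table:2, bag:2, sleep:2, take:2, give:2, voice:1, wagon:1, short:1, morning:1, did:1, love:1, although:1
Hapax (freq=1): although, did, love, morning, short, voice, wagon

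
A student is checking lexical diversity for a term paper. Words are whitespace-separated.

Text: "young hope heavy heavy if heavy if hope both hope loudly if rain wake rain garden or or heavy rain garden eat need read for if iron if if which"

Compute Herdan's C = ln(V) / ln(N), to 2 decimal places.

0.82

N = 30, V = 16.
ln(V) = 2.772589, ln(N) = 3.401197
C = 2.772589 / 3.401197 = 0.82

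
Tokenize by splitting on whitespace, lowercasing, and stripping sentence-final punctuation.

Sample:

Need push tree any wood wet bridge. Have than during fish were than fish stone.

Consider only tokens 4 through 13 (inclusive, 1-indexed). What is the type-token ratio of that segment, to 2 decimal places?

0.90

Segment tokens 4–13: any, wood, wet, bridge, have, than, during, fish, were, than
Segment N = 10, segment V = 9.
TTR = 9 / 10 = 0.90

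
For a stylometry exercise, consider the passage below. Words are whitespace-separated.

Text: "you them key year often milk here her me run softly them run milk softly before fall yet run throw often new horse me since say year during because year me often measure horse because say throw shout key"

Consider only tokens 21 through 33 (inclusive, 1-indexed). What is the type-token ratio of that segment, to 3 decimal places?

Segment tokens 21–33: often, new, horse, me, since, say, year, during, because, year, me, often, measure
Segment N = 13, segment V = 10.
TTR = 10 / 13 = 0.769

0.769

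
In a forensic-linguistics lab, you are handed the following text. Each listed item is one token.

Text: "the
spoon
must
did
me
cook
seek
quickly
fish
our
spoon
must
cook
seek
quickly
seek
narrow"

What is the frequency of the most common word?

3

Frequencies: seek:3, spoon:2, must:2, cook:2, quickly:2, the:1, did:1, me:1, fish:1, our:1, narrow:1
Most common: 'seek' with frequency 3.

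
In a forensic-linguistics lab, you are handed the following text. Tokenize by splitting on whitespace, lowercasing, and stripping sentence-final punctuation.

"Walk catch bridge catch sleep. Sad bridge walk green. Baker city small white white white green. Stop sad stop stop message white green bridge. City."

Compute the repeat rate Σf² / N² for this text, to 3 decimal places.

Frequencies: white:4, bridge:3, green:3, stop:3, walk:2, catch:2, sad:2, city:2, sleep:1, baker:1, small:1, message:1
Σf² = 63; N² = 625
Repeat rate = 63 / 625 = 0.101

0.101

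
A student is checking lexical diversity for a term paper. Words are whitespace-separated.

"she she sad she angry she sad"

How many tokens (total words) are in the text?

Tokens: she, she, sad, she, angry, she, sad
N = 7

7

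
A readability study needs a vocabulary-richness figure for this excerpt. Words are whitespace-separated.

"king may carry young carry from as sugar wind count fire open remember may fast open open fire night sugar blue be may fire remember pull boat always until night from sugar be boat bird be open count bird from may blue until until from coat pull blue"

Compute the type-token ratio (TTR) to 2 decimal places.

0.46

N = 48 tokens, V = 22 types.
TTR = V / N = 22 / 48 = 0.46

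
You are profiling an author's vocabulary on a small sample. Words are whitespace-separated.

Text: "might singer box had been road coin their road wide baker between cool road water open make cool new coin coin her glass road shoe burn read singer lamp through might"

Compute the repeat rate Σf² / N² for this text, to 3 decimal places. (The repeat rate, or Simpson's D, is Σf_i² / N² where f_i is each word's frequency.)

Frequencies: road:4, coin:3, might:2, singer:2, cool:2, box:1, had:1, been:1, their:1, wide:1, baker:1, between:1, water:1, open:1, make:1, new:1, her:1, glass:1, shoe:1, burn:1, … (3 more, each freq 1)
Σf² = 55; N² = 961
Repeat rate = 55 / 961 = 0.057

0.057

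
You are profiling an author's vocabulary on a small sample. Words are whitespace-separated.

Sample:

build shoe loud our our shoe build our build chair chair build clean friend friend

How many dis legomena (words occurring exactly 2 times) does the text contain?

Frequencies: build:4, our:3, shoe:2, chair:2, friend:2, loud:1, clean:1
Words with frequency 2: chair, friend, shoe

3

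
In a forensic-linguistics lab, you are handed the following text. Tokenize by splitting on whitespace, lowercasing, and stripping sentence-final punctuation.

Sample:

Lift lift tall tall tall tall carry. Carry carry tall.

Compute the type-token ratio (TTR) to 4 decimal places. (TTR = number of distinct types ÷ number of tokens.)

0.3000

N = 10 tokens, V = 3 types.
TTR = V / N = 3 / 10 = 0.3000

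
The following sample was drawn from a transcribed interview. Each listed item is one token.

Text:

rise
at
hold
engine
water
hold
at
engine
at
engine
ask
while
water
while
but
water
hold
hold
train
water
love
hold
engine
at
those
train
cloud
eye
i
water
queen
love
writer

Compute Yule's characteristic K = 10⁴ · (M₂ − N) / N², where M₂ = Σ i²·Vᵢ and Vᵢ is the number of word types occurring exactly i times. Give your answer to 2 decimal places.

642.79

Frequencies: hold:5, water:5, at:4, engine:4, while:2, train:2, love:2, rise:1, ask:1, but:1, those:1, cloud:1, eye:1, i:1, queen:1, writer:1
N = 33. Frequency spectrum: V_1=9, V_2=3, V_4=2, V_5=2
M₂ = 1²·9 + 2²·3 + 4²·2 + 5²·2 = 103
K = 10000 × (103 − 33) / 33² = 642.79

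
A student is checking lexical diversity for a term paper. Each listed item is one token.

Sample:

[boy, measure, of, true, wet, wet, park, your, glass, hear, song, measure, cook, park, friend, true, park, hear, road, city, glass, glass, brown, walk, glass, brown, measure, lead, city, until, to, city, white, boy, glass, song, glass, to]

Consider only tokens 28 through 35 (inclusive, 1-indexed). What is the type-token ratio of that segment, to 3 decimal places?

Segment tokens 28–35: lead, city, until, to, city, white, boy, glass
Segment N = 8, segment V = 7.
TTR = 7 / 8 = 0.875

0.875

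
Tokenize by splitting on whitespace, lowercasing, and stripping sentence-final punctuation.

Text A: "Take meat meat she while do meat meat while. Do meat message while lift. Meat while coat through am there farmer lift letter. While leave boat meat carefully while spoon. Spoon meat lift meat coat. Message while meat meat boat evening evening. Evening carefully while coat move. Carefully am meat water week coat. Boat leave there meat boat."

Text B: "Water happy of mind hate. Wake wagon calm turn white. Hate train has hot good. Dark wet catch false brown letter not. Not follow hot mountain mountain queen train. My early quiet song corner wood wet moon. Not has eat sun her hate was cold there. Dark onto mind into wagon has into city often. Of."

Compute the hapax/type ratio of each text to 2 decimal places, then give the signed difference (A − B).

A: hapax=8, V=21, ratio=0.38
B: hapax=29, V=41, ratio=0.71
Difference = 0.38 − 0.71 = -0.33

-0.33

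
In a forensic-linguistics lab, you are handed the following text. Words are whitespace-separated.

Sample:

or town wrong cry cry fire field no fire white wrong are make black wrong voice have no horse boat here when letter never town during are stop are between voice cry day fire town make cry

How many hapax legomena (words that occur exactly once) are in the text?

15

Frequencies: cry:4, town:3, wrong:3, fire:3, are:3, no:2, make:2, voice:2, or:1, field:1, white:1, black:1, have:1, horse:1, boat:1, here:1, when:1, letter:1, never:1, during:1, … (3 more, each freq 1)
Hapax (freq=1): between, black, boat, day, during, field, have, here, horse, letter, never, or, stop, when, white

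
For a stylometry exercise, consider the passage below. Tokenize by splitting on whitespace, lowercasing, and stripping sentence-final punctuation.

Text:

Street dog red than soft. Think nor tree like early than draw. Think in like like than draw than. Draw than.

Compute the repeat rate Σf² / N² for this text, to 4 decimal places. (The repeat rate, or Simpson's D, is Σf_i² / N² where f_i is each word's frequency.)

Frequencies: than:5, like:3, draw:3, think:2, street:1, dog:1, red:1, soft:1, nor:1, tree:1, early:1, in:1
Σf² = 55; N² = 441
Repeat rate = 55 / 441 = 0.1247

0.1247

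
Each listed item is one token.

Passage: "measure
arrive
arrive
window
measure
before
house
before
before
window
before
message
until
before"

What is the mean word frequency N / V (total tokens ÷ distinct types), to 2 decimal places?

2.00

N = 14 tokens, V = 7 types.
Mean frequency = N / V = 14 / 7 = 2.00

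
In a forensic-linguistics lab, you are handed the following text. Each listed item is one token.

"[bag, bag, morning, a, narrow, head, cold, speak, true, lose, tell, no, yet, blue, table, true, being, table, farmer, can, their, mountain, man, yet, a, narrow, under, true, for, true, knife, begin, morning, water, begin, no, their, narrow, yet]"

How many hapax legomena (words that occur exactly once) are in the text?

Frequencies: true:4, narrow:3, yet:3, bag:2, morning:2, a:2, no:2, table:2, their:2, begin:2, head:1, cold:1, speak:1, lose:1, tell:1, blue:1, being:1, farmer:1, can:1, mountain:1, … (5 more, each freq 1)
Hapax (freq=1): being, blue, can, cold, farmer, for, head, knife, lose, man, mountain, speak, tell, under, water

15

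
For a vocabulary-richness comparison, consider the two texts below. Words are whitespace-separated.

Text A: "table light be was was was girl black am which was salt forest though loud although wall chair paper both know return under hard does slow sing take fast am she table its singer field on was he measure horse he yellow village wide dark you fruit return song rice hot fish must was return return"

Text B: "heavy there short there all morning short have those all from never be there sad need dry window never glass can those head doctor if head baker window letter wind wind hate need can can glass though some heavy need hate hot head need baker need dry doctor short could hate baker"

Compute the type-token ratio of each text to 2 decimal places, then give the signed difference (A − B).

0.28

TTR(A) = 45/56 = 0.80
TTR(B) = 27/52 = 0.52
Difference = 0.80 − 0.52 = 0.28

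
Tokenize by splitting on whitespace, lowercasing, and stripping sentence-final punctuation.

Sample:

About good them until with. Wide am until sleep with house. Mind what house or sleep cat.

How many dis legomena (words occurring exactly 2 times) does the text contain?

4

Frequencies: until:2, with:2, sleep:2, house:2, about:1, good:1, them:1, wide:1, am:1, mind:1, what:1, or:1, cat:1
Words with frequency 2: house, sleep, until, with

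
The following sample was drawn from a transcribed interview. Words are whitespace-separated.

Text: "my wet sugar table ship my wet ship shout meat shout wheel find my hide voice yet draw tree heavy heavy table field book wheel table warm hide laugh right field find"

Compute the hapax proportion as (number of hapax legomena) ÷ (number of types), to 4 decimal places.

Frequencies: my:3, table:3, wet:2, ship:2, shout:2, wheel:2, find:2, hide:2, heavy:2, field:2, sugar:1, meat:1, voice:1, yet:1, draw:1, tree:1, book:1, warm:1, laugh:1, right:1
Hapax count = 10; type count = 20.
Ratio = 10 / 20 = 0.5000

0.5000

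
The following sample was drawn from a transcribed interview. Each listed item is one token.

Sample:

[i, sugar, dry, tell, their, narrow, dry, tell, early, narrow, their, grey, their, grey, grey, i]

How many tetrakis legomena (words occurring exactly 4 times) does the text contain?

0

Frequencies: their:3, grey:3, i:2, dry:2, tell:2, narrow:2, sugar:1, early:1
Words with frequency 4: (none)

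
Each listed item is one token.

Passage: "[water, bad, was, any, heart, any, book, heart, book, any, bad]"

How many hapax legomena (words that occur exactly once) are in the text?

2

Frequencies: any:3, bad:2, heart:2, book:2, water:1, was:1
Hapax (freq=1): was, water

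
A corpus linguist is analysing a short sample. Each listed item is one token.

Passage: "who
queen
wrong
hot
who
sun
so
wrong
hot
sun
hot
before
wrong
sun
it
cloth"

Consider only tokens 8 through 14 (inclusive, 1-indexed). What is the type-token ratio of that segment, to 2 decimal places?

0.57

Segment tokens 8–14: wrong, hot, sun, hot, before, wrong, sun
Segment N = 7, segment V = 4.
TTR = 4 / 7 = 0.57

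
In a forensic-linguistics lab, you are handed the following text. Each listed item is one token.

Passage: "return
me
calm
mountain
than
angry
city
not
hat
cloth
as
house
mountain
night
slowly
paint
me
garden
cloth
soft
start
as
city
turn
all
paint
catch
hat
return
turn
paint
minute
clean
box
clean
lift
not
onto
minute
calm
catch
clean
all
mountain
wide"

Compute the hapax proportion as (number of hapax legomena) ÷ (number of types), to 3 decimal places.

0.444

Frequencies: mountain:3, paint:3, clean:3, return:2, me:2, calm:2, city:2, not:2, hat:2, cloth:2, as:2, turn:2, all:2, catch:2, minute:2, than:1, angry:1, house:1, night:1, slowly:1, … (7 more, each freq 1)
Hapax count = 12; type count = 27.
Ratio = 12 / 27 = 0.444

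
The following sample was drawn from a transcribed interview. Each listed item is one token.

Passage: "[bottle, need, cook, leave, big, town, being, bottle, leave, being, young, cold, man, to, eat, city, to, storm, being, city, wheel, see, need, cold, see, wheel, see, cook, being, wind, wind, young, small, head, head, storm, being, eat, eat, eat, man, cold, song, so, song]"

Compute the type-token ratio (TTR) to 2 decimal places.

0.47

N = 45 tokens, V = 21 types.
TTR = V / N = 21 / 45 = 0.47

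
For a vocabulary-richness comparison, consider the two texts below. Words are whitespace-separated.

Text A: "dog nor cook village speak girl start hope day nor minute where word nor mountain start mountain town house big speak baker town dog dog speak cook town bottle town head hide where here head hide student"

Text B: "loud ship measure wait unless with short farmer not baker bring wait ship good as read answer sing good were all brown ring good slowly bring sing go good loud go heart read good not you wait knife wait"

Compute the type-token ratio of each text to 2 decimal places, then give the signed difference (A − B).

-0.05

TTR(A) = 22/37 = 0.59
TTR(B) = 25/39 = 0.64
Difference = 0.59 − 0.64 = -0.05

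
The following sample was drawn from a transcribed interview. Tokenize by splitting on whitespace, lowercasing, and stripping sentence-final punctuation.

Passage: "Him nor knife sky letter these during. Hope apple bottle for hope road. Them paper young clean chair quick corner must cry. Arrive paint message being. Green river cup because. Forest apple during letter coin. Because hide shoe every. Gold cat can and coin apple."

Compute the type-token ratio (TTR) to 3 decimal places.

0.844

N = 45 tokens, V = 38 types.
TTR = V / N = 38 / 45 = 0.844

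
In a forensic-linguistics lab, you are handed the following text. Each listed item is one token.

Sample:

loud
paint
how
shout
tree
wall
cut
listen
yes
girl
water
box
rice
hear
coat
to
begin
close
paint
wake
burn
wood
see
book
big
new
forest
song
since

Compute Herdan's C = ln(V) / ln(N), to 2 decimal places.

N = 29, V = 28.
ln(V) = 3.332205, ln(N) = 3.367296
C = 3.332205 / 3.367296 = 0.99

0.99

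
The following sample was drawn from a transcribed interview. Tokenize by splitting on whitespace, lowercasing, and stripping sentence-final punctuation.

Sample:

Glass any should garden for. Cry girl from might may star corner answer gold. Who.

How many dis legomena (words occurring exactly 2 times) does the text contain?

0

Frequencies: glass:1, any:1, should:1, garden:1, for:1, cry:1, girl:1, from:1, might:1, may:1, star:1, corner:1, answer:1, gold:1, who:1
Words with frequency 2: (none)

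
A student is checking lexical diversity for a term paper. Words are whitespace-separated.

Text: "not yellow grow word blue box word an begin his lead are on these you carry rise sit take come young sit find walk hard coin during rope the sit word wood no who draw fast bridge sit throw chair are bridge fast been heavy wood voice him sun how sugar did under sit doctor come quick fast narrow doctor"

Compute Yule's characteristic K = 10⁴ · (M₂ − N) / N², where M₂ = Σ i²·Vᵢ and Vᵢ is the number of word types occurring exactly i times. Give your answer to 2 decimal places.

Frequencies: sit:5, word:3, fast:3, are:2, come:2, wood:2, bridge:2, doctor:2, not:1, yellow:1, grow:1, blue:1, box:1, an:1, begin:1, his:1, lead:1, on:1, these:1, you:1, … (27 more, each freq 1)
N = 60. Frequency spectrum: V_1=39, V_2=5, V_3=2, V_5=1
M₂ = 1²·39 + 2²·5 + 3²·2 + 5²·1 = 102
K = 10000 × (102 − 60) / 60² = 116.67

116.67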